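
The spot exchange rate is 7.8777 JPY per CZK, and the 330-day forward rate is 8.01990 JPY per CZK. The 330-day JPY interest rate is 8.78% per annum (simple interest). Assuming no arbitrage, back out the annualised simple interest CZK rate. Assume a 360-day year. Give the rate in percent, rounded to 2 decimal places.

6.69%

T = 330/360 years.
By CIP, F/S equals the JPY-to-CZK growth ratio: 8.0199/7.8777 = 1.0180510.
The JPY side grows by 1 + 0.0878×330/360 = 1.0804833.
That pins the CZK growth at 1.0613253.
r = (1.0613253 − 1)/(330/360) = 0.066900 → 6.69%.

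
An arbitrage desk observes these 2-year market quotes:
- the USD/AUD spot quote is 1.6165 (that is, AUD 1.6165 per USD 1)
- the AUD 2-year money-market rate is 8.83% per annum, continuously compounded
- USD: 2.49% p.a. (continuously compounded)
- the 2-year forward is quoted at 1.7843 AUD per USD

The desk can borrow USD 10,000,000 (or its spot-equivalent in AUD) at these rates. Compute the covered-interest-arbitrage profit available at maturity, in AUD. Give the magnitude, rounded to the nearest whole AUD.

T = 2 years.
Keep in USD, deliver into the forward: 10,000,000·1.0510608632·1.7843 = AUD 18,754,078.98.
Swap to AUD now, deposit: 10,000,000·1.6165·1.1931537362 = AUD 19,287,330.15.
The quoted forward undervalues USD, so borrow USD, convert to AUD at spot, deposit the AUD at 8.83%, and buy USD forward at 1.7843 to cover the loan.
Profit = 19,287,330.15 − 18,754,078.98 = AUD 533,251.

AUD 533,251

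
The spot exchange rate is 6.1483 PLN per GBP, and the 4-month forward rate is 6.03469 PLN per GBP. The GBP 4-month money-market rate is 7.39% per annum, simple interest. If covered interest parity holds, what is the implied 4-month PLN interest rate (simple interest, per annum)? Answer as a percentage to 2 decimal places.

T = 4/12 years.
CIP gives F = S · g_PLN/g_GBP, so g_PLN/g_GBP = 6.03469/6.1483 = 0.9815217.
GBP growth factor: 1 + 0.0739×4/12 = 1.0246333.
Hence g_PLN = 1.0056998.
(1.0056998 − 1)/T = 0.017099, i.e. 1.71%.

1.71%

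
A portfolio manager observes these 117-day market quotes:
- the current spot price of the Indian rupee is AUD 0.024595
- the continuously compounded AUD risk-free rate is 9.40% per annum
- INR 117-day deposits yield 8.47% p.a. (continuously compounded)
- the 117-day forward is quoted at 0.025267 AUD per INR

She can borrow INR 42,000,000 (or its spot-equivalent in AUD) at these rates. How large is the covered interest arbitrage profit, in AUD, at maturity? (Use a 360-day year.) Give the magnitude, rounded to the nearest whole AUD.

AUD 25,798

T = 117/360 years.
Keep in INR, deliver into the forward: 42,000,000·1.027909882·0.025267 = AUD 1,090,832.36.
Swap to AUD now, deposit: 42,000,000·0.024595·1.03102144 = AUD 1,065,034.84.
The quoted forward overvalues INR, so borrow AUD, buy INR at spot, deposit the INR at 8.47%, and sell the proceeds forward at 0.025267.
The gap between the two covered legs is AUD 25,798.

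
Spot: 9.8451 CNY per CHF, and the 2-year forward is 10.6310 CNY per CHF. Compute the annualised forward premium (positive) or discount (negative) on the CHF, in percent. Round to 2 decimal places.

+3.99%

T = 2 years.
CHF trades forward at +7.98265% vs spot over the period.
×(1/T) gives 3.99% p.a.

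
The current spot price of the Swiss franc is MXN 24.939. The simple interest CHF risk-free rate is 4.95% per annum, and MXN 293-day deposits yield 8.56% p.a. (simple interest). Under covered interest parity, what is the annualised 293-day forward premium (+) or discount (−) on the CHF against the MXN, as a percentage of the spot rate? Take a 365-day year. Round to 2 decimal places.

T = 293/365 years.
CIP forward (MXN per CHF) = 24.939 × 1.0687145/1.0397356 = 25.634085.
(F − S)/S ÷ T = (25.634085 − 24.939)/24.939/(293/365) = 0.034720 → 3.47%.

+3.47%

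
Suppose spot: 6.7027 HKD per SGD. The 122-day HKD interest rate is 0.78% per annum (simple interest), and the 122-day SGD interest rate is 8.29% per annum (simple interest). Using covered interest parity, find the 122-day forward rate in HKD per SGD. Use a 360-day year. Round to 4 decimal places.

6.5368

T = 122/360 years.
HKD growth factor: 1 + 0.0078×122/360 = 1.0026433.
SGD growth factor: 1 + 0.0829×122/360 = 1.0280939.
So F = 6.7027 × 1.0026433 / 1.0280939 = 6.536774 (HKD/SGD).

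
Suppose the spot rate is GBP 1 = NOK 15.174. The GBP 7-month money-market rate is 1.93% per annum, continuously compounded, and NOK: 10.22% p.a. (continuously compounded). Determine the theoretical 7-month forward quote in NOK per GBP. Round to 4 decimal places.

T = 7/12 years.
Growth of 1 NOK over T: e^(0.1022×7/12) = 1.06142959.
Growth of 1 GBP over T: e^(0.0193×7/12) = 1.01132195.
Forward (NOK per GBP) = 15.174 × 1.06142959 / 1.01132195 = 15.925821.

15.9258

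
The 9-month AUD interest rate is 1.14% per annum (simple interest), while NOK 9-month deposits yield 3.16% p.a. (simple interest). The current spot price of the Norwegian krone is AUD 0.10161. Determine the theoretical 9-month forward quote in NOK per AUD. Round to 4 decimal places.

9.9894

T = 9/12 years.
AUD growth factor: 1 + 0.0114×9/12 = 1.008550.
Growth of 1 NOK over T: 1 + 0.0316×9/12 = 1.023700.
CIP: F = S · (grow AUD)/(grow NOK) = 0.10161 × 1.008550/1.023700 = 0.1001062 AUD per NOK.
Quoted the other way: 1/0.1001062 = 9.9894 NOK per AUD.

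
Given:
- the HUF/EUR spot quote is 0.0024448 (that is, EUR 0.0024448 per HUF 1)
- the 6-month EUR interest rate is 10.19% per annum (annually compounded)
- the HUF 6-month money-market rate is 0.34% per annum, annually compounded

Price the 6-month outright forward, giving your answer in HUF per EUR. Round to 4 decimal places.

390.3216

T = 6/12 years.
EUR accumulates by (1 + 0.1019)^(6/12) = 1.049714247.
Growth of 1 HUF over T: (1 + 0.0034)^(6/12) = 1.001698557.
CIP: F = S · (grow EUR)/(grow HUF) = 0.0024448 × 1.049714247/1.001698557 = 0.00256198971 EUR per HUF.
Quoted the other way: 1/0.00256198971 = 390.3216 HUF per EUR.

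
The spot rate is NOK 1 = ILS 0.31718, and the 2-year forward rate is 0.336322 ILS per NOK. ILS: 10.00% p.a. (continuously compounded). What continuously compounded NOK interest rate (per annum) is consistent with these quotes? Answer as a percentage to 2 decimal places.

7.07%

T = 2 years.
F/S = 0.336322/0.31718 = 1.0603506 = (growth of ILS) / (growth of NOK).
ILS growth factor: e^(0.1000×2) = 1.2214028.
That pins the NOK growth at 1.1518858.
Take logs: ln 1.1518858 / 2 = 0.070700, so 7.07%.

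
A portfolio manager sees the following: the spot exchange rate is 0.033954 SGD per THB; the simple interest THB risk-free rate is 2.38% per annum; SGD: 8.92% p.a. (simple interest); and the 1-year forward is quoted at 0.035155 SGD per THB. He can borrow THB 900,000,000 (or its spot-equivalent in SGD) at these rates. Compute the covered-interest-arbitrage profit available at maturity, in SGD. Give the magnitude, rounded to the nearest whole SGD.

SGD 891,907

T = 1 year.
Keep in THB, deliver into the forward: 900,000,000·1.023800·0.035155 = SGD 32,392,520.10.
Swap to SGD now, deposit: 900,000,000·0.033954·1.089200 = SGD 33,284,427.12.
The quoted forward undervalues THB, so borrow THB, convert to SGD at spot, deposit the SGD at 8.92%, and buy THB forward at 0.035155 to cover the loan.
Arbitrage profit = |32,392,520.10 − 33,284,427.12| = SGD 891,907.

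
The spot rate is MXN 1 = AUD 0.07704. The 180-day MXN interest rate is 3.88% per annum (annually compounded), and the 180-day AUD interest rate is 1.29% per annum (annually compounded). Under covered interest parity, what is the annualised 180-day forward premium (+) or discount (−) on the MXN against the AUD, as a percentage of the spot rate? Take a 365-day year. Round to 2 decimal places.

-2.51%

T = 180/365 years.
CIP forward (AUD per MXN) = 0.07704 × 1.006341/1.0189497 = 0.07608669.
(F − S)/S ÷ T = (0.07608669 − 0.07704)/0.07704/(180/365) = -0.025092 → -2.51%.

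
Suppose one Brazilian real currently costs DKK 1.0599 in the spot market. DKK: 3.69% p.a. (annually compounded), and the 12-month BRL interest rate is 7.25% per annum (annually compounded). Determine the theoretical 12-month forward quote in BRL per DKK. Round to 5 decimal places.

0.97588

T = 1 year.
DKK growth factor: (1 + 0.0369)^1 = 1.036900.
BRL accumulates by (1 + 0.0725)^1 = 1.072500.
Forward (DKK per BRL) = 1.0599 × 1.036900 / 1.072500 = 1.024718.
Quoted the other way: 1/1.024718 = 0.97588 BRL per DKK.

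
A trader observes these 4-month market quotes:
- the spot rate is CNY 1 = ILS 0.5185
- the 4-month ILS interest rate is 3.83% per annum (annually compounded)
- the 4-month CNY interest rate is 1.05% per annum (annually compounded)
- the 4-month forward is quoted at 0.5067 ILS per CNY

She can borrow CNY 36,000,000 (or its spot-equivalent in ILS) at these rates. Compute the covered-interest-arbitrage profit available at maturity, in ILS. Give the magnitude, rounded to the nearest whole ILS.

T = 4/12 years.
Keep in CNY, deliver into the forward: 36,000,000·1.003487821·0.5067 = ILS 18,304,822.04.
Swap to ILS now, deposit: 36,000,000·0.5185·1.0126070608 = ILS 18,901,323.40.
The quoted forward undervalues CNY, so borrow CNY, convert to ILS at spot, deposit the ILS at 3.83%, and buy CNY forward at 0.5067 to cover the loan.
The gap between the two covered legs is ILS 596,501.

ILS 596,501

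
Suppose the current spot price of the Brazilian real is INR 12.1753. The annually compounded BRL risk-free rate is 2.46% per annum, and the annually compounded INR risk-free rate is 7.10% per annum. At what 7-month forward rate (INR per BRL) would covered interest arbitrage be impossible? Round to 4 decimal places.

12.4940

T = 7/12 years.
INR growth factor: (1 + 0.0710)^(7/12) = 1.04082374.
BRL growth factor: (1 + 0.0246)^(7/12) = 1.0142773.
CIP: F = S · (grow INR)/(grow BRL) = 12.1753 × 1.04082374/1.0142773 = 12.493961 INR per BRL.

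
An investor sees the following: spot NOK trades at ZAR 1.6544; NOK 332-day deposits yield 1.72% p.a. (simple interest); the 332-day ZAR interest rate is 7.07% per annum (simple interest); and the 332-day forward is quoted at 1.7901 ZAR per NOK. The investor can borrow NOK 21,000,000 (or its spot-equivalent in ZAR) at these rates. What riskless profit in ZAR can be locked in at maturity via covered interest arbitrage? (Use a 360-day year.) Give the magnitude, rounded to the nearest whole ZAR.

ZAR 1,180,751

T = 332/360 years.
Invest the NOK and cover forward: 21,000,000 × 1.0158622222 × 1.7901 = ZAR 38,188,394.24.
Convert at spot and invest in ZAR: 21,000,000 × 1.6544 × 1.0652011111 = ZAR 37,007,643.08.
The quoted forward overvalues NOK, so borrow ZAR, buy NOK at spot, deposit the NOK at 1.72%, and sell the proceeds forward at 1.7901.
The gap between the two covered legs is ZAR 1,180,751.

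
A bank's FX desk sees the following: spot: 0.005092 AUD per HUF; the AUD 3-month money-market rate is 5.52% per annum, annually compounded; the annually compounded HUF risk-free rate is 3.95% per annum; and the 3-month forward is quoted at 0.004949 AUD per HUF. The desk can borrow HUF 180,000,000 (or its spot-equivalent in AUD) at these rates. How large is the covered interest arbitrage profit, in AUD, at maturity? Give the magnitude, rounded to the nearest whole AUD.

T = 3/12 years.
Invest the HUF and cover forward: 180,000,000 × 1.00973201 × 0.004949 = AUD 899,489.47.
Convert at spot and invest in AUD: 180,000,000 × 0.005092 × 1.0135232 = AUD 928,954.82.
The quoted forward undervalues HUF, so borrow HUF, convert to AUD at spot, deposit the AUD at 5.52%, and buy HUF forward at 0.004949 to cover the loan.
Arbitrage profit = |899,489.47 − 928,954.82| = AUD 29,465.

AUD 29,465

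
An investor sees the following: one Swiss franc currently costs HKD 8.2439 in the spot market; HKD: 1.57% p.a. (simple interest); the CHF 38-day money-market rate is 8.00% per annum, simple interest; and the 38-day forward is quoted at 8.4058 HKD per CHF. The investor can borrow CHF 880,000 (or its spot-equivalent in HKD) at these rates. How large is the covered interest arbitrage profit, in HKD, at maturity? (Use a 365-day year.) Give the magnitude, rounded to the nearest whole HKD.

HKD 192,223

T = 38/365 years.
Route A — deposit CHF, sell forward: 880,000 × 1.008328767 × 8.4058 = HKD 7,458,712.76.
Route B — convert at spot, deposit HKD: 880,000 × 8.2439 × 1.001634521 = HKD 7,266,489.85.
The quoted forward overvalues CHF, so borrow HKD, buy CHF at spot, deposit the CHF at 8.00%, and sell the proceeds forward at 8.4058.
Arbitrage profit = |7,458,712.76 − 7,266,489.85| = HKD 192,223.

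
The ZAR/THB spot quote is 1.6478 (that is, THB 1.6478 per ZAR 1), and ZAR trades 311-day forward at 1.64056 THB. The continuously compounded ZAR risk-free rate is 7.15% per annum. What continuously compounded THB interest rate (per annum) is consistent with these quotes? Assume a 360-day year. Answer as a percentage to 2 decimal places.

T = 311/360 years.
CIP gives F = S · g_THB/g_ZAR, so g_THB/g_ZAR = 1.64056/1.6478 = 0.9956063.
The ZAR side grows by e^(0.0715×311/360) = 1.0637156.
So the THB growth factor = 1.059042.
Take logs: ln 1.059042 / (311/360) = 0.066403, so 6.64%.

6.64%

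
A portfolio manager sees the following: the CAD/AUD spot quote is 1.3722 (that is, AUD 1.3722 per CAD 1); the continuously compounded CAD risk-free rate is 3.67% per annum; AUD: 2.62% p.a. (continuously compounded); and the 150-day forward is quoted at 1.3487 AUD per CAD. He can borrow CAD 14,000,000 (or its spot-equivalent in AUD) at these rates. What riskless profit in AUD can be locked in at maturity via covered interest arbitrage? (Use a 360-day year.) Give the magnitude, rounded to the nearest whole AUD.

AUD 248,914

T = 150/360 years.
Invest the CAD and cover forward: 14,000,000 × 1.0154091824 × 1.3487 = AUD 19,172,753.10.
Convert at spot and invest in AUD: 14,000,000 × 1.3722 × 1.0109764709 = AUD 19,421,666.79.
The quoted forward undervalues CAD, so borrow CAD, convert to AUD at spot, deposit the AUD at 2.62%, and buy CAD forward at 1.3487 to cover the loan.
Arbitrage profit = |19,172,753.10 − 19,421,666.79| = AUD 248,914.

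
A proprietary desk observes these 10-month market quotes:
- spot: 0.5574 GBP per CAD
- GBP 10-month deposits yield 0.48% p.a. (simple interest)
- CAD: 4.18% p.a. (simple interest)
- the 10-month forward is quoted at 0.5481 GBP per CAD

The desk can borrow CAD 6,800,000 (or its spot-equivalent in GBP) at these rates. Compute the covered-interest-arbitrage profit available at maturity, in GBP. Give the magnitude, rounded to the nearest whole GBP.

GBP 51,425

T = 10/12 years.
Invest the CAD and cover forward: 6,800,000 × 1.034833333 × 0.5481 = GBP 3,856,906.62.
Convert at spot and invest in GBP: 6,800,000 × 0.5574 × 1.004000 = GBP 3,805,481.28.
The quoted forward overvalues CAD, so borrow GBP, buy CAD at spot, deposit the CAD at 4.18%, and sell the proceeds forward at 0.5481.
Arbitrage profit = |3,856,906.62 − 3,805,481.28| = GBP 51,425.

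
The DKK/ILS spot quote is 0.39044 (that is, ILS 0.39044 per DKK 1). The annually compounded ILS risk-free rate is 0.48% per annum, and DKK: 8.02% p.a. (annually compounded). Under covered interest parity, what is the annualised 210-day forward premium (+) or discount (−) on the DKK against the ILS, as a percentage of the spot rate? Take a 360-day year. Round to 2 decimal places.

T = 210/360 years.
F = S · g_ILS/g_DKK = 0.39044 × 1.0027972/1.0460299 = 0.37430301.
Annualised premium = (F − S)/S × (1/T) = (0.37430301 − 0.39044)/0.39044 ÷ (210/360) = -7.09%.

-7.09%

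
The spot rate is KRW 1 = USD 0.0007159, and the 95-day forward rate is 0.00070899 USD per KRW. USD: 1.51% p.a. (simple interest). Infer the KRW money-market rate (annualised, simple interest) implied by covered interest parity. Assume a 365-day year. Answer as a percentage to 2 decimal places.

5.27%

T = 95/365 years.
By CIP, F/S equals the USD-to-KRW growth ratio: 0.00070899/0.0007159 = 0.9903478.
The USD side grows by 1 + 0.0151×95/365 = 1.0039301.
That pins the KRW growth at 1.0137147.
(1.0137147 − 1)/T = 0.052693, i.e. 5.27%.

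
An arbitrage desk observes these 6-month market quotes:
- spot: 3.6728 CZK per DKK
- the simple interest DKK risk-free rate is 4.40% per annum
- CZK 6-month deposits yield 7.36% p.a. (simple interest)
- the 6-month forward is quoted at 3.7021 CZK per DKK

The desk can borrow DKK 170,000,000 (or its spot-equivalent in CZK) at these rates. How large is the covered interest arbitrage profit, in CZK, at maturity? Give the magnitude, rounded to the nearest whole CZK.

CZK 4,150,183

T = 6/12 years.
Route A — deposit DKK, sell forward: 170,000,000 × 1.022000 × 3.7021 = CZK 643,202,854.00.
Route B — convert at spot, deposit CZK: 170,000,000 × 3.6728 × 1.036800 = CZK 647,353,036.80.
The quoted forward undervalues DKK, so borrow DKK, convert to CZK at spot, deposit the CZK at 7.36%, and buy DKK forward at 3.7021 to cover the loan.
The gap between the two covered legs is CZK 4,150,183.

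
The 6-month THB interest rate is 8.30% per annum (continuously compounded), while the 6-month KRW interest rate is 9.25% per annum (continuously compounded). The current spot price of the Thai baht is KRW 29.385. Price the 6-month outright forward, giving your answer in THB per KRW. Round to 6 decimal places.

T = 6/12 years.
Growth of 1 KRW over T: e^(0.0925×6/12) = 1.0473362.
THB accumulates by e^(0.0830×6/12) = 1.0423732.
Forward (KRW per THB) = 29.385 × 1.0473362 / 1.0423732 = 29.52491.
Quoted the other way: 1/29.52491 = 0.033870 THB per KRW.

0.033870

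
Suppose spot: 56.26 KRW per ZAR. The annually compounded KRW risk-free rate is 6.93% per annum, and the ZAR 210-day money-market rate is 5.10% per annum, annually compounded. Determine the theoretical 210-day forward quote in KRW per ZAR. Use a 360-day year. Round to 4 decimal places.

T = 210/360 years.
KRW accumulates by (1 + 0.0693)^(210/360) = 1.0398597.
Growth of 1 ZAR over T: (1 + 0.0510)^(210/360) = 1.02944129.
So F = 56.26 × 1.0398597 / 1.02944129 = 56.829377 (KRW/ZAR).

56.8294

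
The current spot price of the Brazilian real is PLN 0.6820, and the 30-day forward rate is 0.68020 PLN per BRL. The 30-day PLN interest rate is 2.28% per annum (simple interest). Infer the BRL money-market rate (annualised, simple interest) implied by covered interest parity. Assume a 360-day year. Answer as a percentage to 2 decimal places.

5.46%

T = 30/360 years.
F/S = 0.6802/0.682 = 0.9973607 = (growth of PLN) / (growth of BRL).
The PLN side grows by 1 + 0.0228×30/360 = 1.001900.
That pins the BRL growth at 1.0045513.
(1.0045513 − 1)/T = 0.054616, i.e. 5.46%.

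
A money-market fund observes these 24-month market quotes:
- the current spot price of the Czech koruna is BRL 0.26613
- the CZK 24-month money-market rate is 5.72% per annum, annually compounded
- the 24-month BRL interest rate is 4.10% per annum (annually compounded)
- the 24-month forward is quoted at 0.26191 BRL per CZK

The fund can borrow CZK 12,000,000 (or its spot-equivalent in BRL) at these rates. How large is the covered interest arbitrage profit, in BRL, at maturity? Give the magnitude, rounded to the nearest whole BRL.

T = 2 years.
Route A — deposit CZK, sell forward: 12,000,000 × 1.11767184 × 0.26191 = BRL 3,512,753.18.
Route B — convert at spot, deposit BRL: 12,000,000 × 0.26613 × 1.083681 = BRL 3,460,800.29.
The quoted forward overvalues CZK, so borrow BRL, buy CZK at spot, deposit the CZK at 5.72%, and sell the proceeds forward at 0.26191.
Profit = 3,512,753.18 − 3,460,800.29 = BRL 51,953.

BRL 51,953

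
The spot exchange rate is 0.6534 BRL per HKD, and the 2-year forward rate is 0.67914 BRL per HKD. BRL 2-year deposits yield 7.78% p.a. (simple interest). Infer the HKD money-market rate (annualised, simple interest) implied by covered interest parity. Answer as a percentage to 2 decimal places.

T = 2 years.
F/S = 0.67914/0.6534 = 1.0393939 = (growth of BRL) / (growth of HKD).
BRL growth factor: 1 + 0.0778×2 = 1.155600.
That pins the HKD growth at 1.1118018.
(1.1118018 − 1)/T = 0.055901, i.e. 5.59%.

5.59%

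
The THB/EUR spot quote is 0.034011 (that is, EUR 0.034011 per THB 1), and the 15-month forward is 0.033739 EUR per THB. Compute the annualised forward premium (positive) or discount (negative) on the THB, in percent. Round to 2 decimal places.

-0.64%

T = 15/12 years.
THB trades forward at -0.79974% vs spot over the period.
Per annum: -0.0079974 / (15/12) = -0.006398 = -0.64%.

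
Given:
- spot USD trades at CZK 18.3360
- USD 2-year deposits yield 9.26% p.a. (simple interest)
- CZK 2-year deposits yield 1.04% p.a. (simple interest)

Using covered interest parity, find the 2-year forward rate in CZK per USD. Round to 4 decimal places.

15.7926

T = 2 years.
Growth of 1 CZK over T: 1 + 0.0104×2 = 1.020800.
USD growth factor: 1 + 0.0926×2 = 1.185200.
So F = 18.336 × 1.020800 / 1.185200 = 15.792599 (CZK/USD).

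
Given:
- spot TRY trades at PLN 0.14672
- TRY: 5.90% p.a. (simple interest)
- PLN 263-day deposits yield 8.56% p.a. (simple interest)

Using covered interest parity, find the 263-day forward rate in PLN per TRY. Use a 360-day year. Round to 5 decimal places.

0.14945

T = 263/360 years.
PLN accumulates by 1 + 0.0856×263/360 = 1.0625356.
TRY accumulates by 1 + 0.0590×263/360 = 1.0431028.
So F = 0.14672 × 1.0625356 / 1.0431028 = 0.1494534 (PLN/TRY).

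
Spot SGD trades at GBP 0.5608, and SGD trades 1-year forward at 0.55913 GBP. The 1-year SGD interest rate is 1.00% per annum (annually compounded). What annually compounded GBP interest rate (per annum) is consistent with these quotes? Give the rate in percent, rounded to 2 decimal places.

T = 1 year.
By CIP, F/S equals the GBP-to-SGD growth ratio: 0.55913/0.5608 = 0.9970221.
SGD growth factor: (1 + 0.0100)^1 = 1.010000.
So the GBP growth factor = 1.0069923.
Annualise: 1.0069923^(1/1) − 1 = 0.006992 = 0.70%.

0.70%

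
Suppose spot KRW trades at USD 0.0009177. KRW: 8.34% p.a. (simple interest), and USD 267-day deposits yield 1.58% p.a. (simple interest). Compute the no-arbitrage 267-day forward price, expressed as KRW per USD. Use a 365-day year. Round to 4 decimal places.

1142.9496

T = 267/365 years.
USD accumulates by 1 + 0.0158×267/365 = 1.0115578082.
Growth of 1 KRW over T: 1 + 0.0834×267/365 = 1.0610076712.
So F = 0.0009177 × 1.0115578082 / 1.0610076712 = 0.0008749292072 (USD/KRW).
Quoted the other way: 1/0.0008749292072 = 1142.9496 KRW per USD.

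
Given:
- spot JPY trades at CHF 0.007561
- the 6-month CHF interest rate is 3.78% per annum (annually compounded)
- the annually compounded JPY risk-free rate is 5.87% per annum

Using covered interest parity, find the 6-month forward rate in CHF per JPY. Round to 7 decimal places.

T = 6/12 years.
CHF accumulates by (1 + 0.0378)^(6/12) = 1.0187247.
Growth of 1 JPY over T: (1 + 0.0587)^(6/12) = 1.0289315.
CIP: F = S · (grow CHF)/(grow JPY) = 0.007561 × 1.0187247/1.0289315 = 0.007485996 CHF per JPY.

0.0074860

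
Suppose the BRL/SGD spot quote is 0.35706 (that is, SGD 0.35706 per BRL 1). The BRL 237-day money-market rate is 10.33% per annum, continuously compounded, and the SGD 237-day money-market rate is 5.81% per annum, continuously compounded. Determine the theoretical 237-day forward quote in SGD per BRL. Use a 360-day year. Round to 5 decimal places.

0.34659

T = 237/360 years.
Growth of 1 SGD over T: e^(0.0581×237/360) = 1.0389901.
Growth of 1 BRL over T: e^(0.1033×237/360) = 1.0703716.
Forward (SGD per BRL) = 0.35706 × 1.0389901 / 1.0703716 = 0.3465916.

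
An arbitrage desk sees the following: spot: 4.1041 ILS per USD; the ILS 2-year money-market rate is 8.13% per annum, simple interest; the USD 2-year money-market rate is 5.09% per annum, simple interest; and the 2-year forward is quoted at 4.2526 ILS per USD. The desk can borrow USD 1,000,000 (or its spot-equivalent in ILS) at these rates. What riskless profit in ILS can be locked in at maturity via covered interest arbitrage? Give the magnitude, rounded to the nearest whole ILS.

ILS 85,912

T = 2 years.
Invest the USD and cover forward: 1,000,000 × 1.101800 × 4.2526 = ILS 4,685,514.68.
Convert at spot and invest in ILS: 1,000,000 × 4.1041 × 1.162600 = ILS 4,771,426.66.
The quoted forward undervalues USD, so borrow USD, convert to ILS at spot, deposit the ILS at 8.13%, and buy USD forward at 4.2526 to cover the loan.
Profit = 4,771,426.66 − 4,685,514.68 = ILS 85,912.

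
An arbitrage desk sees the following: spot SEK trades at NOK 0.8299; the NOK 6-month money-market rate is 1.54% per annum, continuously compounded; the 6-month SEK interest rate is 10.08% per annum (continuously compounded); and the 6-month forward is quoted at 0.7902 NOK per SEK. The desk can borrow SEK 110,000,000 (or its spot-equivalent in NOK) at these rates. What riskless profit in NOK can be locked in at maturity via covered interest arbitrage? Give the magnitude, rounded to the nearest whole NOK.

T = 6/12 years.
Invest the SEK and cover forward: 110,000,000 × 1.0516916889 × 0.7902 = NOK 91,415,144.98.
Convert at spot and invest in NOK: 110,000,000 × 0.8299 × 1.0077297212 = NOK 91,994,638.52.
The quoted forward undervalues SEK, so borrow SEK, convert to NOK at spot, deposit the NOK at 1.54%, and buy SEK forward at 0.7902 to cover the loan.
The gap between the two covered legs is NOK 579,494.

NOK 579,494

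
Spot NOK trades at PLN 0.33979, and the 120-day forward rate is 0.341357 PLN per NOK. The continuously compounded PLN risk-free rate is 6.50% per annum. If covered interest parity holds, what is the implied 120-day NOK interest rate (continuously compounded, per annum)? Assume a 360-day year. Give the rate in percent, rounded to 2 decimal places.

T = 120/360 years.
F/S = 0.341357/0.33979 = 1.0046117 = (growth of PLN) / (growth of NOK).
PLN growth factor: e^(0.0650×120/360) = 1.0219031.
That pins the NOK growth at 1.017212.
r = ln(1.017212)/(120/360) = 0.051197 → 5.12%.

5.12%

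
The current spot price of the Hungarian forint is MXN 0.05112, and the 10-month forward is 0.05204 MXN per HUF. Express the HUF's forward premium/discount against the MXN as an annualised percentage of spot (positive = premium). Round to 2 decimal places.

T = 10/12 years.
HUF trades forward at +1.79969% vs spot over the period.
×(1/T) gives 2.16% p.a.

+2.16%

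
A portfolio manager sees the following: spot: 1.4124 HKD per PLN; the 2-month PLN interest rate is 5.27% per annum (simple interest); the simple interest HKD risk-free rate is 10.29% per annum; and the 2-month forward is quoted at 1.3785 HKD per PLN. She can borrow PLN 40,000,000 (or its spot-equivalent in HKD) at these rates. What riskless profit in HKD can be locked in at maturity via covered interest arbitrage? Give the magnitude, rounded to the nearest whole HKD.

T = 2/12 years.
Keep in PLN, deliver into the forward: 40,000,000·1.0087833333·1.3785 = HKD 55,624,313.00.
Swap to HKD now, deposit: 40,000,000·1.4124·1.017150 = HKD 57,464,906.40.
The quoted forward undervalues PLN, so borrow PLN, convert to HKD at spot, deposit the HKD at 10.29%, and buy PLN forward at 1.3785 to cover the loan.
The gap between the two covered legs is HKD 1,840,593.

HKD 1,840,593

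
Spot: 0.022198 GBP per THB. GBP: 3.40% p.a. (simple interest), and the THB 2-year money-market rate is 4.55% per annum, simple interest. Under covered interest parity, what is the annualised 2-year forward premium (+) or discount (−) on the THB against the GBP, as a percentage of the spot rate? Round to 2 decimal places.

T = 2 years.
CIP forward (GBP per THB) = 0.022198 × 1.068000/1.091000 = 0.021730031.
(F − S)/S ÷ T = (0.021730031 − 0.022198)/0.022198/2 = -0.010541 → -1.05%.

-1.05%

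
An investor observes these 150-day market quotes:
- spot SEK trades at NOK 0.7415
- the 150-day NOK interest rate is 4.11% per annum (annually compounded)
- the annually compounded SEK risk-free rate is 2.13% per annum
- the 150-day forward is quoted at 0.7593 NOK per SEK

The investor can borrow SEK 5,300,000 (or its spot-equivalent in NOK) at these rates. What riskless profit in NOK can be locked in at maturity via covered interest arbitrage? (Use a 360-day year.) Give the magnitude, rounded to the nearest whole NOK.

NOK 63,325

T = 150/360 years.
Route A — deposit SEK, sell forward: 5,300,000 × 1.008820475 × 0.7593 = NOK 4,059,786.15.
Route B — convert at spot, deposit NOK: 5,300,000 × 0.7415 × 1.016924052 = NOK 3,996,460.68.
The quoted forward overvalues SEK, so borrow NOK, buy SEK at spot, deposit the SEK at 2.13%, and sell the proceeds forward at 0.7593.
The gap between the two covered legs is NOK 63,325.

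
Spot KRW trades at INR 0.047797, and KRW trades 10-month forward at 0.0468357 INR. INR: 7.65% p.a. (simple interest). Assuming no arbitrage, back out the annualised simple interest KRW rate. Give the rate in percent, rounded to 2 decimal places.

T = 10/12 years.
By CIP, F/S equals the INR-to-KRW growth ratio: 0.0468357/0.047797 = 0.9798879.
INR growth factor: 1 + 0.0765×10/12 = 1.063750.
That pins the KRW growth at 1.0855834.
r = (1.0855834 − 1)/(10/12) = 0.102700 → 10.27%.

10.27%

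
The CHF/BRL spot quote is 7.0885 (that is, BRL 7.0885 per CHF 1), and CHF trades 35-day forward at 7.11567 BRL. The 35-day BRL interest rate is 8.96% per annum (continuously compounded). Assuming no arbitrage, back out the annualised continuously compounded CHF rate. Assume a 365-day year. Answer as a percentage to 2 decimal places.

4.97%

T = 35/365 years.
F/S = 7.11567/7.0885 = 1.0038330 = (growth of BRL) / (growth of CHF).
The BRL side grows by e^(0.0896×35/365) = 1.0086288.
So the CHF growth factor = 1.0047775.
Take logs: ln 1.0047775 / (35/365) = 0.049704, so 4.97%.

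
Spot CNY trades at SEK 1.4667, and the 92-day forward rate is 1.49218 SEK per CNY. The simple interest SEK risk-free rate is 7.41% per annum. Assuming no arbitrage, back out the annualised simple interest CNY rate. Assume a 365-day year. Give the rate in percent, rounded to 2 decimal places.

T = 92/365 years.
CIP gives F = S · g_SEK/g_CNY, so g_SEK/g_CNY = 1.49218/1.4667 = 1.0173723.
The SEK side grows by 1 + 0.0741×92/365 = 1.0186773.
Hence g_CNY = 1.0012827.
r = (1.0012827 − 1)/(92/365) = 0.005089 → 0.51%.

0.51%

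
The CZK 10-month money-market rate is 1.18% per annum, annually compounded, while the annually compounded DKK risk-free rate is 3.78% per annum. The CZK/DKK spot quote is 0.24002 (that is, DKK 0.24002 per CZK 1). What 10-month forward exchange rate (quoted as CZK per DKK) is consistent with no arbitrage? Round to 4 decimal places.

T = 10/12 years.
DKK accumulates by (1 + 0.0378)^(10/12) = 1.0314022.
CZK accumulates by (1 + 0.0118)^(10/12) = 1.0098237.
So F = 0.24002 × 1.0314022 / 1.0098237 = 0.2451489 (DKK/CZK).
Invert for CZK per DKK: 1 / 0.2451489 = 4.0792.

4.0792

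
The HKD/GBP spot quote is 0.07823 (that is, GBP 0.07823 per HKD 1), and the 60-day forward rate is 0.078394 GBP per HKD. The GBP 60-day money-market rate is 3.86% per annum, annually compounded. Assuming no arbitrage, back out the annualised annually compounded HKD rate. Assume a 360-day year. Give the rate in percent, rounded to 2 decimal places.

T = 60/360 years.
F/S = 0.078394/0.07823 = 1.0020964 = (growth of GBP) / (growth of HKD).
GBP growth factor: (1 + 0.0386)^(60/360) = 1.0063322.
Hence g_HKD = 1.0042269.
Annualise: 1.0042269^(360/60) − 1 = 0.025631 = 2.56%.

2.56%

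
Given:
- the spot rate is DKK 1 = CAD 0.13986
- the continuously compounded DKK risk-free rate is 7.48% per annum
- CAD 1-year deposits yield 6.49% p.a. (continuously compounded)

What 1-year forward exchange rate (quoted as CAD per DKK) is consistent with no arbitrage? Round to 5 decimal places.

T = 1 year.
CAD growth factor: e^(0.0649×1) = 1.0670523.
DKK growth factor: e^(0.0748×1) = 1.0776686.
Forward (CAD per DKK) = 0.13986 × 1.0670523 / 1.0776686 = 0.1384822.

0.13848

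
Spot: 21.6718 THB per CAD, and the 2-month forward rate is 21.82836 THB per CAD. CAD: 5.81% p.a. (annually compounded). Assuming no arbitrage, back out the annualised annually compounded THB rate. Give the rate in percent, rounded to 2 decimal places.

T = 2/12 years.
F/S = 21.82836/21.6718 = 1.0072241 = (growth of THB) / (growth of CAD).
The CAD side grows by (1 + 0.0581)^(2/12) = 1.0094569.
That pins the THB growth at 1.0167493.
Annualise: 1.0167493^(12/2) − 1 = 0.104799 = 10.48%.

10.48%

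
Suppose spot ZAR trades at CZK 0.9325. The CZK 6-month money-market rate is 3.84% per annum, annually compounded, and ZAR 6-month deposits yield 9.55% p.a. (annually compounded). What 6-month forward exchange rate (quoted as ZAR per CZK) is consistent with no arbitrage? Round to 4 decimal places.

1.1015

T = 6/12 years.
Growth of 1 CZK over T: (1 + 0.0384)^(6/12) = 1.0190191.
ZAR growth factor: (1 + 0.0955)^(6/12) = 1.0466614.
So F = 0.9325 × 1.0190191 / 1.0466614 = 0.9078727 (CZK/ZAR).
Invert for ZAR per CZK: 1 / 0.9078727 = 1.1015.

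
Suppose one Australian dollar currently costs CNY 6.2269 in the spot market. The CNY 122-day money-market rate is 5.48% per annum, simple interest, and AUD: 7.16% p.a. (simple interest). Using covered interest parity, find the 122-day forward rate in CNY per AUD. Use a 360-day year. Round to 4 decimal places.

T = 122/360 years.
CNY growth factor: 1 + 0.0548×122/360 = 1.0185711.
AUD accumulates by 1 + 0.0716×122/360 = 1.0242644.
CIP: F = S · (grow CNY)/(grow AUD) = 6.2269 × 1.0185711/1.0242644 = 6.192288 CNY per AUD.

6.1923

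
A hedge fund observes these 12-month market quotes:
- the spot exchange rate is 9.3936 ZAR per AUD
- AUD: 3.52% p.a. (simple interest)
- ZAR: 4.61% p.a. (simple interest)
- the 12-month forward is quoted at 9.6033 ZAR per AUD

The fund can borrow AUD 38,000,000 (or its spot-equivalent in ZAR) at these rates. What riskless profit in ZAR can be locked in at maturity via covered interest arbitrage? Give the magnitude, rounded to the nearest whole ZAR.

ZAR 4,358,266

T = 1 year.
Invest the AUD and cover forward: 38,000,000 × 1.035200 × 9.6033 = ZAR 377,770,774.08.
Convert at spot and invest in ZAR: 38,000,000 × 9.3936 × 1.046100 = ZAR 373,412,508.48.
The quoted forward overvalues AUD, so borrow ZAR, buy AUD at spot, deposit the AUD at 3.52%, and sell the proceeds forward at 9.6033.
Arbitrage profit = |377,770,774.08 − 373,412,508.48| = ZAR 4,358,266.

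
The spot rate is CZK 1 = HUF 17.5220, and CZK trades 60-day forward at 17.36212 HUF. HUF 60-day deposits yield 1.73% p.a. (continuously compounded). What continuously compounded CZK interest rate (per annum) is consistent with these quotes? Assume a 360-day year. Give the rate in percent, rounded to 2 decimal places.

T = 60/360 years.
By CIP, F/S equals the HUF-to-CZK growth ratio: 17.36212/17.522 = 0.9908755.
The HUF side grows by e^(0.0173×60/360) = 1.0028875.
Hence g_CZK = 1.0121226.
Take logs: ln 1.0121226 / (60/360) = 0.072298, so 7.23%.

7.23%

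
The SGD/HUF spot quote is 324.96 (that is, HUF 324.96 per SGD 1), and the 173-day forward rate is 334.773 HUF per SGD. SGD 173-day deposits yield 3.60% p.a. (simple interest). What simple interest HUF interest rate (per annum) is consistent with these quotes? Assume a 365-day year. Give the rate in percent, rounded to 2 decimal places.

10.08%

T = 173/365 years.
By CIP, F/S equals the HUF-to-SGD growth ratio: 334.773/324.96 = 1.0301976.
The SGD side grows by 1 + 0.0360×173/365 = 1.017063.
That pins the HUF growth at 1.0477759.
r = (1.0477759 − 1)/(173/365) = 0.100799 → 10.08%.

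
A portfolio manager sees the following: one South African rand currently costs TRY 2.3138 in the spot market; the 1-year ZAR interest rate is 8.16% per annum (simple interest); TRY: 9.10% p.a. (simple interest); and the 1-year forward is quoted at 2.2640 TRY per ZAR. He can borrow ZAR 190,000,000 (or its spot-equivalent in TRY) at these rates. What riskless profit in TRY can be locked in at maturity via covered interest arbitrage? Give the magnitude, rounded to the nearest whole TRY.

T = 1 year.
Keep in ZAR, deliver into the forward: 190,000,000·1.081600·2.2640 = TRY 465,261,056.00.
Swap to TRY now, deposit: 190,000,000·2.3138·1.091000 = TRY 479,627,602.00.
The quoted forward undervalues ZAR, so borrow ZAR, convert to TRY at spot, deposit the TRY at 9.10%, and buy ZAR forward at 2.2640 to cover the loan.
The gap between the two covered legs is TRY 14,366,546.

TRY 14,366,546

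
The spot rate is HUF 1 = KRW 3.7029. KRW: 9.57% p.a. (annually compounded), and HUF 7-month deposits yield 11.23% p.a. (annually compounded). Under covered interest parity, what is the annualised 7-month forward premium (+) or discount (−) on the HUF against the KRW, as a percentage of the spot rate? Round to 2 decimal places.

T = 7/12 years.
CIP forward (KRW per HUF) = 3.7029 × 1.0547596/1.0640519 = 3.6705628.
Annualised premium = (F − S)/S × (1/T) = (3.6705628 − 3.7029)/3.7029 ÷ (7/12) = -1.50%.

-1.50%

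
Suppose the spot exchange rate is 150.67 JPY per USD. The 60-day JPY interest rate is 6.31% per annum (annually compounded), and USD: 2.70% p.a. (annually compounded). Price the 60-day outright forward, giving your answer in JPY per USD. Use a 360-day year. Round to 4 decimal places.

151.5400

T = 60/360 years.
Growth of 1 JPY over T: (1 + 0.0631)^(60/360) = 1.010250374.
Growth of 1 USD over T: (1 + 0.0270)^(60/360) = 1.004450195.
Forward (JPY per USD) = 150.67 × 1.010250374 / 1.004450195 = 151.540041.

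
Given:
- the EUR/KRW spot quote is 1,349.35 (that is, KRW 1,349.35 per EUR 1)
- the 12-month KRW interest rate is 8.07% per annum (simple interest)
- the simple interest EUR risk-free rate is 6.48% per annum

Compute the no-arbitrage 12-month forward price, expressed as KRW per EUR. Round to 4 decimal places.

1369.4990

T = 1 year.
KRW accumulates by 1 + 0.0807×1 = 1.080700.
EUR growth factor: 1 + 0.0648×1 = 1.064800.
So F = 1349.35 × 1.080700 / 1.064800 = 1369.499009 (KRW/EUR).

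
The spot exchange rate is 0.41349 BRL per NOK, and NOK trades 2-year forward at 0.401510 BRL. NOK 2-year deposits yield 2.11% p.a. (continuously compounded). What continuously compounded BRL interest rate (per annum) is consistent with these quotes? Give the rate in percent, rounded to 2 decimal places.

0.64%

T = 2 years.
CIP gives F = S · g_BRL/g_NOK, so g_BRL/g_NOK = 0.40151/0.41349 = 0.9710271.
The NOK side grows by e^(0.0211×2) = 1.0431031.
That pins the BRL growth at 1.0128814.
Take logs: ln 1.0128814 / 2 = 0.006400, so 0.64%.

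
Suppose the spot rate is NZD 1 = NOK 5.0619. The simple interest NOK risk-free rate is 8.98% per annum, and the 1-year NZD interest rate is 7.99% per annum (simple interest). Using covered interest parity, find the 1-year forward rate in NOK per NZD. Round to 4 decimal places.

5.1083

T = 1 year.
NOK growth factor: 1 + 0.0898×1 = 1.089800.
NZD accumulates by 1 + 0.0799×1 = 1.079900.
Forward (NOK per NZD) = 5.0619 × 1.089800 / 1.079900 = 5.108305.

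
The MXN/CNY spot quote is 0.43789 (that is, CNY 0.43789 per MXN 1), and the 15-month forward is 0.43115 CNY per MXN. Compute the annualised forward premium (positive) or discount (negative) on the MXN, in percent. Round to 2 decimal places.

T = 15/12 years.
MXN trades forward at -1.53920% vs spot over the period.
×(1/T) gives -1.23% p.a.

-1.23%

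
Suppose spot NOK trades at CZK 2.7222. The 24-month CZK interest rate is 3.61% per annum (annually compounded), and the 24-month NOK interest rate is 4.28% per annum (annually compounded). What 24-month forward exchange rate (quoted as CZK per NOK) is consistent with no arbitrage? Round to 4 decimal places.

T = 2 years.
CZK growth factor: (1 + 0.0361)^2 = 1.0735032.
NOK accumulates by (1 + 0.0428)^2 = 1.0874318.
Forward (CZK per NOK) = 2.7222 × 1.0735032 / 1.0874318 = 2.687332.

2.6873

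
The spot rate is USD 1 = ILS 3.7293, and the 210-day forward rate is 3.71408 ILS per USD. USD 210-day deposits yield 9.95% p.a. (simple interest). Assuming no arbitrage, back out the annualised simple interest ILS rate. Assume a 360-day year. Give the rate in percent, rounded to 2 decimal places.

9.21%

T = 210/360 years.
CIP gives F = S · g_ILS/g_USD, so g_ILS/g_USD = 3.71408/3.7293 = 0.9959188.
USD growth factor: 1 + 0.0995×210/360 = 1.0580417.
That pins the ILS growth at 1.0537236.
(1.0537236 − 1)/T = 0.092098, i.e. 9.21%.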